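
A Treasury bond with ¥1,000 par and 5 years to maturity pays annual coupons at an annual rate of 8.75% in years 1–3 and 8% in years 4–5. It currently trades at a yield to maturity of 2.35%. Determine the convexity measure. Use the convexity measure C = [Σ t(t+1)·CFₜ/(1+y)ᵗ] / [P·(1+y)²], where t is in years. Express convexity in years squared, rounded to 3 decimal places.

23.738

With y = 0.0235:
  t   CF        PV=CF/(1+0.0235)^t    t·PV        t(t+1)·PV
  1        87.50        85.4910        85.4910         170.9819
  2        87.50        83.5281       167.0561         501.1683
  3        87.50        81.6102       244.8306         979.3226
  4        80.00        72.9019       291.6074       1,458.0372
  5     1,080.00       961.5780     4,807.8900      28,847.3401
  Σ                  1,285.1091     5,596.8752      31,956.8501
P = 1,285.1091.
Convexity = Σ t(t+1)·PV / [P·(1+y)²] = 31,956.8501 / (1,285.1091 × 1.047552) = 23.73823.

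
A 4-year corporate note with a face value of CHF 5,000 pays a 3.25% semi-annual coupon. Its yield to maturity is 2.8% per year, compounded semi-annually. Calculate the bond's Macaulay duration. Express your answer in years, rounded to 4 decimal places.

3.7854 years

Periodic yield y = 0.014. Discount each cash flow and weight by its period:
  t   CF        PV=CF/(1+0.014)^t    t·PV
  1        81.25        80.1282        80.1282
  2        81.25        79.0219       158.0438
  3        81.25        77.9309       233.7926
  4        81.25        76.8549       307.4196
  5        81.25        75.7938       378.9689
  6        81.25        74.7473       448.4839
  7        81.25        73.7153       516.0072
  8     5,081.25     4,546.3925    36,371.1397
  Σ                  5,084.5847    38,493.9839
Price P = Σ PV = 5,084.5847.
Macaulay duration = Σ(t·PV) / P = 38,493.9839 / 5,084.5847 = 7.57072 half-year periods.
In years: 7.57072 / 2 = 3.78536 years.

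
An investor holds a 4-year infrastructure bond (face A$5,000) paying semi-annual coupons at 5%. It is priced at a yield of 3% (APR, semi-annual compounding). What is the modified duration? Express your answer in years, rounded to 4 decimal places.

3.6340 years

Periodic yield y = 0.015. First find Macaulay duration:
  t   CF        PV=CF/(1+0.015)^t    t·PV
  1       125.00       123.1527       123.1527
  2       125.00       121.3327       242.6654
  3       125.00       119.5396       358.6189
  4       125.00       117.7730       471.0921
  5       125.00       116.0325       580.1627
  6       125.00       114.3178       685.9066
  7       125.00       112.6283       788.3984
  8     5,125.00     4,549.5195    36,396.1561
  Σ                  5,374.2963    39,646.1530
P = 5,374.2963; Macaulay duration = 39,646.1530 / 5,374.2963 = 7.37699 half-year periods = 3.68850 years.
Modified duration = D_Mac / (1 + y) = 3.68850 / 1.015 = 3.63399 years.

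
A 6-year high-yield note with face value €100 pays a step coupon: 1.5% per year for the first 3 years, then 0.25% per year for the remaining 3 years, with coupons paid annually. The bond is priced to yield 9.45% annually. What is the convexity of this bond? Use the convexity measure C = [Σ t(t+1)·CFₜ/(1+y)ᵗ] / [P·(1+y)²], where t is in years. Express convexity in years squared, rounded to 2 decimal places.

33.19

With y = 0.0945:
  t   CF        PV=CF/(1+0.0945)^t    t·PV        t(t+1)·PV
  1         1.50         1.3705         1.3705           2.7410
  2         1.50         1.2522         2.5043           7.5130
  3         1.50         1.1440         3.4321          13.7286
  4         0.25         0.1742         0.6968           3.4842
  5         0.25         0.1592         0.7958           4.7751
  6       100.25        58.3163       349.8977       2,449.2836
  Σ                     62.4164       358.6973       2,481.5254
P = 62.4164.
Convexity = Σ t(t+1)·PV / [P·(1+y)²] = 2,481.5254 / (62.4164 × 1.197930) = 33.18859.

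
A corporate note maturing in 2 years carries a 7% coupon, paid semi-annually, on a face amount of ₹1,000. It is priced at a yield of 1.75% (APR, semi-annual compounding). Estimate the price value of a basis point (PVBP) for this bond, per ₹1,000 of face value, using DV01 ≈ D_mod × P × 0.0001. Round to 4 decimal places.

Periodic yield y = 0.00875.
  t   CF        PV=CF/(1+0.00875)^t    t·PV
  1        35.00        34.6964        34.6964
  2        35.00        34.3954        68.7909
  3        35.00        34.0971       102.2913
  4     1,035.00       999.5538     3,998.2151
  Σ                  1,102.7427     4,203.9936
P = 1,102.7427; D_Mac = 3.81231 half-year periods = 1.90615 yrs; D_mod = 1.88962 yrs.
DV01 ≈ 1.88962 × 1,102.7427 × 0.0001 = 0.208376.

₹0.2084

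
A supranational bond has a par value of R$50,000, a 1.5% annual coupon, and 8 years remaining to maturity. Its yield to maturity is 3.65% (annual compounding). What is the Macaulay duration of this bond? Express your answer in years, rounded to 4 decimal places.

7.5571 years

Periodic yield y = 0.0365. Discount each cash flow and weight by its year:
  t   CF        PV=CF/(1+0.0365)^t    t·PV
  1       750.00       723.5890       723.5890
  2       750.00       698.1081     1,396.2161
  3       750.00       673.5244     2,020.5732
  4       750.00       649.8065     2,599.2259
  5       750.00       626.9238     3,134.6188
  6       750.00       604.8469     3,629.0811
  7       750.00       583.5474     4,084.8316
  8    50,750.00    38,096.1945   304,769.5559
  Σ                 42,656.5404   322,357.6917
Price P = Σ PV = 42,656.5404.
Macaulay duration = Σ(t·PV) / P = 322,357.6917 / 42,656.5404 = 7.55705 years.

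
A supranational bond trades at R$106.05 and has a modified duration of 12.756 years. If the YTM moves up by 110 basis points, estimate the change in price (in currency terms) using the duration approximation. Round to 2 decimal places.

-R$14.88

Duration approximation: ΔP/P ≈ -D_mod · Δy = -12.756 × (+0.011) = -0.140316.
ΔP ≈ 106.05 × (-0.140316) = -14.8805118.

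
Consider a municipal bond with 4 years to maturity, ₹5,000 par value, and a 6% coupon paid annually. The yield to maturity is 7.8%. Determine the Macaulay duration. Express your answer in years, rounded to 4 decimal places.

Periodic yield y = 0.078. Discount each cash flow and weight by its year:
  t   CF        PV=CF/(1+0.078)^t    t·PV
  1       300.00       278.2931       278.2931
  2       300.00       258.1569       516.3138
  3       300.00       239.4776       718.4329
  4     5,300.00     3,924.6490    15,698.5962
  Σ                  4,700.5767    17,211.6360
Price P = Σ PV = 4,700.5767.
Macaulay duration = Σ(t·PV) / P = 17,211.6360 / 4,700.5767 = 3.66160 years.

3.6616 years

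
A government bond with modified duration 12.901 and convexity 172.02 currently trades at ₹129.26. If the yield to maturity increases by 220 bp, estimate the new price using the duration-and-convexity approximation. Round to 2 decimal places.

₹97.95

Duration effect: -D_mod·Δy = -12.901 × (+0.022) = -0.283822
Convexity effect: ½·C·(Δy)² = 0.5 × 172.02 × (0.022)² = +0.04162884
ΔP/P ≈ -0.283822 + 0.04162884 = -0.24219316
New price ≈ 129.26 × (1 - 0.24219316) = 97.9541121384.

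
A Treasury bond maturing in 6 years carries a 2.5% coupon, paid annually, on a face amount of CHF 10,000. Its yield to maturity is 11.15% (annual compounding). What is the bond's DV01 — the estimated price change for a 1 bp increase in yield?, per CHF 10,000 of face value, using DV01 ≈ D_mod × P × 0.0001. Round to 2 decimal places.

Periodic yield y = 0.1115.
  t   CF        PV=CF/(1+0.1115)^t    t·PV
  1       250.00       224.9213       224.9213
  2       250.00       202.3583       404.7166
  3       250.00       182.0588       546.1763
  4       250.00       163.7956       655.1823
  5       250.00       147.3644       736.8222
  6    10,250.00     5,435.8450    32,615.0699
  Σ                  6,356.3434    35,182.8886
P = 6,356.3434; D_Mac = 5.53508 yrs; D_mod = 4.97983 yrs.
DV01 ≈ 4.97983 × 6,356.3434 × 0.0001 = 3.165352.

CHF 3.17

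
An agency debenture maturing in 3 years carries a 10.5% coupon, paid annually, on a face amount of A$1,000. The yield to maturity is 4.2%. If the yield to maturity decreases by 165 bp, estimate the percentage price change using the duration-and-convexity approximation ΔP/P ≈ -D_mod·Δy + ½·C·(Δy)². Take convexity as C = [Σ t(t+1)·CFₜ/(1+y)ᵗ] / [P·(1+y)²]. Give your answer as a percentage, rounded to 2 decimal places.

With y = 0.042:
  t   CF        PV=CF/(1+0.042)^t    t·PV        t(t+1)·PV
  1       105.00       100.7678       100.7678         201.5355
  2       105.00        96.7061       193.4122         580.2366
  3     1,105.00       976.6954     2,930.0861      11,720.3442
  Σ                  1,174.1692     3,224.2660      12,502.1163
P = 1,174.1692; D_Mac = 2.74600 yrs; D_mod = 2.63531 yrs; C = 9.80658.
Duration effect: -2.63531 × (-0.0165) = +0.043483
Convexity effect: 0.5 × 9.80658 × (-0.0165)² = +0.0013349
ΔP/P ≈ +0.043483 + 0.0013349 = +0.044818 = +4.4818%.

+4.48%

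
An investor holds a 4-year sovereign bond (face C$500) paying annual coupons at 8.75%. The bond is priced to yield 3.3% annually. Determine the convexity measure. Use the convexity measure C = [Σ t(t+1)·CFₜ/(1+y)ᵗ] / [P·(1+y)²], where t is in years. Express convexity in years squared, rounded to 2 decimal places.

16.16

With y = 0.033:
  t   CF        PV=CF/(1+0.033)^t    t·PV        t(t+1)·PV
  1        43.75        42.3524        42.3524          84.7047
  2        43.75        40.9994        81.9988         245.9964
  3        43.75        39.6896       119.0689         476.2756
  4       543.75       477.5271     1,910.1082       9,550.5411
  Σ                    600.5685     2,153.5283      10,357.5178
P = 600.5685.
Convexity = Σ t(t+1)·PV / [P·(1+y)²] = 10,357.5178 / (600.5685 × 1.067089) = 16.16190.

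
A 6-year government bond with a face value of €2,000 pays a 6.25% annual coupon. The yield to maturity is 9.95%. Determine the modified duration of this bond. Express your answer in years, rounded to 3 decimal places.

Periodic yield y = 0.0995. First find Macaulay duration:
  t   CF        PV=CF/(1+0.0995)^t    t·PV
  1       125.00       113.6880       113.6880
  2       125.00       103.3998       206.7995
  3       125.00        94.0425       282.1276
  4       125.00        85.5321       342.1284
  5       125.00        77.7918       388.9590
  6     2,125.00     1,202.7837     7,216.7022
  Σ                  1,677.2379     8,550.4047
P = 1,677.2379; Macaulay duration = 8,550.4047 / 1,677.2379 = 5.09791 years.
Modified duration = D_Mac / (1 + y) = 5.09791 / 1.0995 = 4.63657 years.

4.637 years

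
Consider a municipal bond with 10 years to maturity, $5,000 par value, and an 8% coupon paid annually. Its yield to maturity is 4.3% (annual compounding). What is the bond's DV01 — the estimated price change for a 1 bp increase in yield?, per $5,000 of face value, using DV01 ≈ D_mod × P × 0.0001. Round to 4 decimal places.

Periodic yield y = 0.043.
  t   CF        PV=CF/(1+0.043)^t    t·PV
  1       400.00       383.5091       383.5091
  2       400.00       367.6981       735.3962
  3       400.00       352.5389     1,057.6168
  4       400.00       338.0047     1,352.0189
  5       400.00       324.0697     1,620.3486
  6       400.00       310.7092     1,864.2553
  7       400.00       297.8995     2,085.2968
  8       400.00       285.6180     2,284.9437
  9       400.00       273.8427     2,464.5846
  10    5,400.00     3,544.4649    35,444.6486
  Σ                  6,478.3549    49,292.6185
P = 6,478.3549; D_Mac = 7.60882 yrs; D_mod = 7.29513 yrs.
DV01 ≈ 7.29513 × 6,478.3549 × 0.0001 = 4.726042.

$4.7260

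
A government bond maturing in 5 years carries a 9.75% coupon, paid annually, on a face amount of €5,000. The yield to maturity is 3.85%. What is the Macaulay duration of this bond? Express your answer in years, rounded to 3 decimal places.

Periodic yield y = 0.0385. Discount each cash flow and weight by its year:
  t   CF        PV=CF/(1+0.0385)^t    t·PV
  1       487.50       469.4271       469.4271
  2       487.50       452.0241       904.0483
  3       487.50       435.2664     1,305.7991
  4       487.50       419.1299     1,676.5195
  5     5,487.50     4,542.9926    22,714.9630
  Σ                  6,318.8400    27,070.7569
Price P = Σ PV = 6,318.8400.
Macaulay duration = Σ(t·PV) / P = 27,070.7569 / 6,318.8400 = 4.28413 years.

4.284 years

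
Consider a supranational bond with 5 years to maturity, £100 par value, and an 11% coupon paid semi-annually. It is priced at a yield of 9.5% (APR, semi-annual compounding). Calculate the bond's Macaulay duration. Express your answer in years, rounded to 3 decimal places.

4.009 years

Periodic yield y = 0.0475. Discount each cash flow and weight by its period:
  t   CF        PV=CF/(1+0.0475)^t    t·PV
  1         5.50         5.2506         5.2506
  2         5.50         5.0125        10.0250
  3         5.50         4.7852        14.3556
  4         5.50         4.5682        18.2729
  5         5.50         4.3611        21.8053
  6         5.50         4.1633        24.9798
  7         5.50         3.9745        27.8216
  8         5.50         3.7943        30.3543
  9         5.50         3.6222        32.6001
  10      105.50        66.3303       663.3033
  Σ                    105.8623       848.7686
Price P = Σ PV = 105.8623.
Macaulay duration = Σ(t·PV) / P = 848.7686 / 105.8623 = 8.01767 half-year periods.
In years: 8.01767 / 2 = 4.00883 years.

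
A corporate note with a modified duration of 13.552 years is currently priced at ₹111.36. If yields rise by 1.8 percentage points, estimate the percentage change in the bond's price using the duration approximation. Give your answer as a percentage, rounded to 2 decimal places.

-24.39%

Duration approximation: ΔP/P ≈ -D_mod · Δy = -13.552 × (+0.018) = -0.243936.
As a percentage: -24.3936%.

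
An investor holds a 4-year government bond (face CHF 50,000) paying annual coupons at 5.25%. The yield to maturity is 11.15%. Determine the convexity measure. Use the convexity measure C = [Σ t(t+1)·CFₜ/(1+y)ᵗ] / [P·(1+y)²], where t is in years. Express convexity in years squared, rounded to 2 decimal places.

14.46

With y = 0.1115:
  t   CF        PV=CF/(1+0.1115)^t    t·PV        t(t+1)·PV
  1     2,625.00     2,361.6734     2,361.6734       4,723.3468
  2     2,625.00     2,124.7624     4,249.5248      12,748.5744
  3     2,625.00     1,911.6171     5,734.8513      22,939.4052
  4    52,625.00    34,478.9666   137,915.8664     689,579.3320
  Σ                 40,877.0195   150,261.9159     729,990.6584
P = 40,877.0195.
Convexity = Σ t(t+1)·PV / [P·(1+y)²] = 729,990.6584 / (40,877.0195 × 1.235432) = 14.45503.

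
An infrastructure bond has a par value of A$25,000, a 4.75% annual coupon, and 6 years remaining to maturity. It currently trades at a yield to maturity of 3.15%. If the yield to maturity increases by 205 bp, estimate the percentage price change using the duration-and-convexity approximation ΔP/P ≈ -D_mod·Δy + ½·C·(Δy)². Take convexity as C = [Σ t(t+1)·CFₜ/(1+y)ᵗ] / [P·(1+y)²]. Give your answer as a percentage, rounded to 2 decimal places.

With y = 0.0315:
  t   CF        PV=CF/(1+0.0315)^t    t·PV        t(t+1)·PV
  1     1,187.50     1,151.2361     1,151.2361       2,302.4721
  2     1,187.50     1,116.0796     2,232.1591       6,696.4773
  3     1,187.50     1,081.9967     3,245.9900      12,983.9600
  4     1,187.50     1,048.9546     4,195.8184      20,979.0919
  5     1,187.50     1,016.9216     5,084.6078      30,507.6469
  6    26,187.50    21,740.9565   130,445.7388     913,120.1717
  Σ                 27,156.1449   146,355.5502     986,589.8199
P = 27,156.1449; D_Mac = 5.38941 yrs; D_mod = 5.22483 yrs; C = 34.14523.
Duration effect: -5.22483 × (+0.0205) = -0.107109
Convexity effect: 0.5 × 34.14523 × (0.0205)² = +0.0071748
ΔP/P ≈ -0.107109 + 0.0071748 = -0.099934 = -9.9934%.

-9.99%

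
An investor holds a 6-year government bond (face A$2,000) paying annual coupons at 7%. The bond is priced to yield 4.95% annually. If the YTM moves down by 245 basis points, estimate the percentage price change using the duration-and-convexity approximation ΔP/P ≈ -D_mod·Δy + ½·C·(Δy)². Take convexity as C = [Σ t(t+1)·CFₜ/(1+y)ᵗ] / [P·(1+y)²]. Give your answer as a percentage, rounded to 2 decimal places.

With y = 0.0495:
  t   CF        PV=CF/(1+0.0495)^t    t·PV        t(t+1)·PV
  1       140.00       133.3969       133.3969         266.7937
  2       140.00       127.1052       254.2103         762.6309
  3       140.00       121.1102       363.3306       1,453.3224
  4       140.00       115.3980       461.5920       2,307.9599
  5       140.00       109.9552       549.7761       3,298.6564
  6     2,140.00     1,601.4711     9,608.8268      67,261.7877
  Σ                  2,208.4365    11,371.1326      75,351.1510
P = 2,208.4365; D_Mac = 5.14895 yrs; D_mod = 4.90610 yrs; C = 30.97705.
Duration effect: -4.90610 × (-0.0245) = +0.120199
Convexity effect: 0.5 × 30.97705 × (-0.0245)² = +0.0092970
ΔP/P ≈ +0.120199 + 0.0092970 = +0.129496 = +12.9496%.

+12.95%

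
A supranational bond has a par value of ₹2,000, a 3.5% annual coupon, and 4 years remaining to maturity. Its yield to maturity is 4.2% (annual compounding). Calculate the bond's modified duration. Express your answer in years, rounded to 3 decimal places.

Periodic yield y = 0.042. First find Macaulay duration:
  t   CF        PV=CF/(1+0.042)^t    t·PV
  1        70.00        67.1785        67.1785
  2        70.00        64.4707       128.9415
  3        70.00        61.8721       185.6163
  4     2,070.00     1,755.8987     7,023.5950
  Σ                  1,949.4201     7,405.3313
P = 1,949.4201; Macaulay duration = 7,405.3313 / 1,949.4201 = 3.79874 years.
Modified duration = D_Mac / (1 + y) = 3.79874 / 1.042 = 3.64562 years.

3.646 years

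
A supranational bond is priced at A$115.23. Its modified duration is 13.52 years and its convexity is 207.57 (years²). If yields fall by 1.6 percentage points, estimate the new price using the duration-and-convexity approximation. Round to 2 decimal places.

A$143.22

Duration effect: -D_mod·Δy = -13.52 × (-0.016) = +0.216320
Convexity effect: ½·C·(Δy)² = 0.5 × 207.57 × (-0.016)² = +0.02656896
ΔP/P ≈ +0.216320 + 0.02656896 = +0.24288896
New price ≈ 115.23 × (1 + 0.24288896) = 143.2180948608.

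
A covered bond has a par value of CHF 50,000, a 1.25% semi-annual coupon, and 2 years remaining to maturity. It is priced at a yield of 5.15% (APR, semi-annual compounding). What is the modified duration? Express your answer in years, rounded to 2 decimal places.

1.93 years

Periodic yield y = 0.02575. First find Macaulay duration:
  t   CF        PV=CF/(1+0.02575)^t    t·PV
  1       312.50       304.6551       304.6551
  2       312.50       297.0072       594.0144
  3       312.50       289.5513       868.6538
  4    50,312.50    45,447.4787   181,789.9150
  Σ                 46,338.6923   183,557.2382
P = 46,338.6923; Macaulay duration = 183,557.2382 / 46,338.6923 = 3.96121 half-year periods = 1.98060 years.
Modified duration = D_Mac / (1 + y) = 1.98060 / 1.02575 = 1.93088 years.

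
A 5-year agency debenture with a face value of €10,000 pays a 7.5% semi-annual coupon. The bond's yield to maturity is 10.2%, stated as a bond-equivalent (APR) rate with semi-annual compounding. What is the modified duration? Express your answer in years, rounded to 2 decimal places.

4.01 years

Periodic yield y = 0.051. First find Macaulay duration:
  t   CF        PV=CF/(1+0.051)^t    t·PV
  1       375.00       356.8030       356.8030
  2       375.00       339.4891       678.9782
  3       375.00       323.0153       969.0460
  4       375.00       307.3409     1,229.3637
  5       375.00       292.4271     1,462.1357
  6       375.00       278.2371     1,669.4223
  7       375.00       264.7355     1,853.1488
  8       375.00       251.8892     2,015.1136
  9       375.00       239.6662     2,156.9960
  10   10,375.00     6,309.0061    63,090.0607
  Σ                  8,962.6096    75,481.0680
P = 8,962.6096; Macaulay duration = 75,481.0680 / 8,962.6096 = 8.42177 half-year periods = 4.21089 years.
Modified duration = D_Mac / (1 + y) = 4.21089 / 1.051 = 4.00655 years.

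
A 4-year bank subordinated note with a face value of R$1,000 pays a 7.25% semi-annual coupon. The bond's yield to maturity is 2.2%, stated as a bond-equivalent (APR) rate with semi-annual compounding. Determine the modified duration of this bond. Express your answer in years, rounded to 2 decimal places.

3.55 years

Periodic yield y = 0.011. First find Macaulay duration:
  t   CF        PV=CF/(1+0.011)^t    t·PV
  1        36.25        35.8556        35.8556
  2        36.25        35.4655        70.9309
  3        36.25        35.0796       105.2388
  4        36.25        34.6979       138.7917
  5        36.25        34.3204       171.6020
  6        36.25        33.9470       203.6818
  7        36.25        33.5776       235.0433
  8     1,036.25       949.4133     7,595.3062
  Σ                  1,192.3568     8,556.4503
P = 1,192.3568; Macaulay duration = 8,556.4503 / 1,192.3568 = 7.17608 half-year periods = 3.58804 years.
Modified duration = D_Mac / (1 + y) = 3.58804 / 1.011 = 3.54900 years.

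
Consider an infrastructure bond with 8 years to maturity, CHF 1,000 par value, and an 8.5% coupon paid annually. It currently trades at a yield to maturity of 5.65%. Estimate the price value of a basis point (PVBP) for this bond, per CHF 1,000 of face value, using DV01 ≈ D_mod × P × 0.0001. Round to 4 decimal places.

CHF 0.7012

Periodic yield y = 0.0565.
  t   CF        PV=CF/(1+0.0565)^t    t·PV
  1        85.00        80.4543        80.4543
  2        85.00        76.1518       152.3035
  3        85.00        72.0793       216.2378
  4        85.00        68.2246       272.8984
  5        85.00        64.5760       322.8802
  6        85.00        61.1226       366.7357
  7        85.00        57.8539       404.9771
  8     1,085.00       698.9944     5,591.9556
  Σ                  1,179.4569     7,408.4426
P = 1,179.4569; D_Mac = 6.28123 yrs; D_mod = 5.94532 yrs.
DV01 ≈ 5.94532 × 1,179.4569 × 0.0001 = 0.701225.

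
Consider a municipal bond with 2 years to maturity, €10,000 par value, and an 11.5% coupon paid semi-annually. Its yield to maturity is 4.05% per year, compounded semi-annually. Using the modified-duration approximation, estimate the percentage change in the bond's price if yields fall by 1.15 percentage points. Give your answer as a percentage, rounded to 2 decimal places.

+2.09%

Periodic yield y = 0.02025. Modified duration first:
  t   CF        PV=CF/(1+0.02025)^t    t·PV
  1       575.00       563.5874       563.5874
  2       575.00       552.4012     1,104.8025
  3       575.00       541.4371     1,624.3114
  4    10,575.00     9,760.0931    39,040.3726
  Σ                 11,417.5189    42,333.0738
P = 11,417.5189; D_Mac = 3.70773 half-year periods = 1.85386 yrs; D_mod = 1.85386/(1+0.02025) = 1.81707 yrs.
ΔP/P ≈ -D_mod · Δy = -1.81707 × (-0.0115) = +0.020896 = +2.0896%.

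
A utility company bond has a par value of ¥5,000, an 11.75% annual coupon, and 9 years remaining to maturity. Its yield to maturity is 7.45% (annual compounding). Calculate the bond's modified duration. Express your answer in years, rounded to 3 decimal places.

5.922 years

Periodic yield y = 0.0745. First find Macaulay duration:
  t   CF        PV=CF/(1+0.0745)^t    t·PV
  1       587.50       546.7659       546.7659
  2       587.50       508.8562     1,017.7123
  3       587.50       473.5748     1,420.7245
  4       587.50       440.7397     1,762.9589
  5       587.50       410.1812     2,050.9061
  6       587.50       381.7415     2,290.4489
  7       587.50       355.2736     2,486.9152
  8       587.50       330.6409     2,645.1268
  9     5,587.50     2,926.5757    26,339.1810
  Σ                  6,374.3495    40,560.7396
P = 6,374.3495; Macaulay duration = 40,560.7396 / 6,374.3495 = 6.36312 years.
Modified duration = D_Mac / (1 + y) = 6.36312 / 1.0745 = 5.92193 years.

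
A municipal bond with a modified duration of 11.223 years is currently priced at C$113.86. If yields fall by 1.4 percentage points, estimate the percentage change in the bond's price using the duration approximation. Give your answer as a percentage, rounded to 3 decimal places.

Duration approximation: ΔP/P ≈ -D_mod · Δy = -11.223 × (-0.014) = +0.157122.
As a percentage: +15.7122%.

+15.712%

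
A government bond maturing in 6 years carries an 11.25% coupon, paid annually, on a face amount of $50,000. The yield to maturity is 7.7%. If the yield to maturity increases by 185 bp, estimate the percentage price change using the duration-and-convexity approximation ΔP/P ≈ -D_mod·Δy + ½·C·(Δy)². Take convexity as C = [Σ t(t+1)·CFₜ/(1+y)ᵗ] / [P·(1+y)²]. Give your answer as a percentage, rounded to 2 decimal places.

-7.75%

With y = 0.077:
  t   CF        PV=CF/(1+0.077)^t    t·PV        t(t+1)·PV
  1     5,625.00     5,222.8412     5,222.8412      10,445.6825
  2     5,625.00     4,849.4347     9,698.8695      29,096.6085
  3     5,625.00     4,502.7249    13,508.1748      54,032.6992
  4     5,625.00     4,180.8031    16,723.2124      83,616.0618
  5     5,625.00     3,881.8970    19,409.4851     116,456.9106
  6    55,625.00    35,643.1275   213,858.7650   1,497,011.3552
  Σ                 58,280.8285   278,421.3480   1,790,659.3178
P = 58,280.8285; D_Mac = 4.77724 yrs; D_mod = 4.43569 yrs; C = 26.48841.
Duration effect: -4.43569 × (+0.0185) = -0.082060
Convexity effect: 0.5 × 26.48841 × (0.0185)² = +0.0045328
ΔP/P ≈ -0.082060 + 0.0045328 = -0.077527 = -7.7527%.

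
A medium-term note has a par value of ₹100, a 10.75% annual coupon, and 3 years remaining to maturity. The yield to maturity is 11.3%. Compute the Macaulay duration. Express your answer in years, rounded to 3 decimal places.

2.716 years

Periodic yield y = 0.113. Discount each cash flow and weight by its year:
  t   CF        PV=CF/(1+0.113)^t    t·PV
  1        10.75         9.6586         9.6586
  2        10.75         8.6780        17.3559
  3       110.75        80.3264       240.9792
  Σ                     98.6629       267.9937
Price P = Σ PV = 98.6629.
Macaulay duration = Σ(t·PV) / P = 267.9937 / 98.6629 = 2.71625 years.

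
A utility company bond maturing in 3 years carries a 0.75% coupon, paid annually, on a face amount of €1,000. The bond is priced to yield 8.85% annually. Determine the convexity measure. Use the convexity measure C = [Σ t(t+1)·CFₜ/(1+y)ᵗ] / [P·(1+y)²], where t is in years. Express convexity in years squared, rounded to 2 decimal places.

With y = 0.0885:
  t   CF        PV=CF/(1+0.0885)^t    t·PV        t(t+1)·PV
  1         7.50         6.8902         6.8902          13.7804
  2         7.50         6.3300        12.6600          37.9801
  3     1,007.50       781.1955     2,343.5866       9,374.3465
  Σ                    794.4158     2,363.1369       9,426.1070
P = 794.4158.
Convexity = Σ t(t+1)·PV / [P·(1+y)²] = 9,426.1070 / (794.4158 × 1.184832) = 10.01446.

10.01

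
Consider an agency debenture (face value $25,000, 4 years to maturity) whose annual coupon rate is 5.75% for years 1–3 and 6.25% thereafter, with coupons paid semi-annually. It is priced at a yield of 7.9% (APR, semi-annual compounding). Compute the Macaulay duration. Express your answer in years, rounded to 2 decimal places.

Periodic yield y = 0.0395. Discount each cash flow and weight by its period:
  t   CF        PV=CF/(1+0.0395)^t    t·PV
  1       718.75       691.4382       691.4382
  2       718.75       665.1642     1,330.3284
  3       718.75       639.8886     1,919.6658
  4       718.75       615.5735     2,462.2938
  5       718.75       592.1823     2,960.9113
  6       718.75       569.6799     3,418.0794
  7       781.25       595.6876     4,169.8133
  8    25,781.25    18,910.7181   151,285.7449
  Σ                 23,280.3323   168,238.2751
Price P = Σ PV = 23,280.3323.
Macaulay duration = Σ(t·PV) / P = 168,238.2751 / 23,280.3323 = 7.22663 half-year periods.
In years: 7.22663 / 2 = 3.61331 years.

3.61 years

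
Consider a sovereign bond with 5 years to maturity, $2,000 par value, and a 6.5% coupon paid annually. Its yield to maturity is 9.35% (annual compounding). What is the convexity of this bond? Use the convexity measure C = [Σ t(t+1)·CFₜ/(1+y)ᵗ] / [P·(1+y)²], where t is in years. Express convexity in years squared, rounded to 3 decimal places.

21.032

With y = 0.0935:
  t   CF        PV=CF/(1+0.0935)^t    t·PV        t(t+1)·PV
  1       130.00       118.8843       118.8843         237.7686
  2       130.00       108.7191       217.4382         652.3145
  3       130.00        99.4230       298.2691       1,193.0763
  4       130.00        90.9218       363.6873       1,818.4367
  5     2,130.00     1,362.3405     6,811.7025      40,870.2149
  Σ                  1,780.2888     7,809.9814      44,771.8111
P = 1,780.2888.
Convexity = Σ t(t+1)·PV / [P·(1+y)²] = 44,771.8111 / (1,780.2888 × 1.195742) = 21.03181.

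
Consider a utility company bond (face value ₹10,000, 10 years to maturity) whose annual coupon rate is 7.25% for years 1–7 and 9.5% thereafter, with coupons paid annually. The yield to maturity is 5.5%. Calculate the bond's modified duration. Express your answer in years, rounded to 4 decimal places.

7.2637 years

Periodic yield y = 0.055. First find Macaulay duration:
  t   CF        PV=CF/(1+0.055)^t    t·PV
  1       725.00       687.2038       687.2038
  2       725.00       651.3780     1,302.7560
  3       725.00       617.4199     1,852.2597
  4       725.00       585.2321     2,340.9286
  5       725.00       554.7224     2,773.6120
  6       725.00       525.8032     3,154.8194
  7       725.00       498.3917     3,488.7418
  8       950.00       619.0189     4,952.1514
  9       950.00       586.7478     5,280.7302
  10   10,950.00     6,410.4648    64,104.6484
  Σ                 11,736.3827    89,937.8513
P = 11,736.3827; Macaulay duration = 89,937.8513 / 11,736.3827 = 7.66317 years.
Modified duration = D_Mac / (1 + y) = 7.66317 / 1.055 = 7.26366 years.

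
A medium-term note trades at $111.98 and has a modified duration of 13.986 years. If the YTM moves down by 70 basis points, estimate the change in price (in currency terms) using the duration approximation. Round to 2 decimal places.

+$10.96

Duration approximation: ΔP/P ≈ -D_mod · Δy = -13.986 × (-0.007) = +0.097902.
ΔP ≈ 111.98 × (+0.097902) = +10.96306596.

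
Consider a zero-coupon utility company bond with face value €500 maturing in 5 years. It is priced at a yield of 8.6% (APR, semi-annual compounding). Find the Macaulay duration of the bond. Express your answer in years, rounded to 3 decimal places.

A zero-coupon bond has a single cash flow at maturity, so its Macaulay duration equals its maturity: 5 years.
(Equivalently: 10 semi-annual periods ÷ 2 = 5 years.)

5.000 years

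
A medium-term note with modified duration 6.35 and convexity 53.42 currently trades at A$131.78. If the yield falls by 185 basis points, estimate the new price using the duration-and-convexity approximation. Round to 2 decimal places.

A$148.47

Duration effect: -D_mod·Δy = -6.35 × (-0.0185) = +0.117475
Convexity effect: ½·C·(Δy)² = 0.5 × 53.42 × (-0.0185)² = +0.0091414975
ΔP/P ≈ +0.117475 + 0.0091414975 = +0.1266164975
New price ≈ 131.78 × (1 + 0.1266164975) = 148.46552204055.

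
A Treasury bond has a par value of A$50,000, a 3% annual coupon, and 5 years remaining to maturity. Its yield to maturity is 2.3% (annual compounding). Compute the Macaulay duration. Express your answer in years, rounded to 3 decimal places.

Periodic yield y = 0.023. Discount each cash flow and weight by its year:
  t   CF        PV=CF/(1+0.023)^t    t·PV
  1     1,500.00     1,466.2757     1,466.2757
  2     1,500.00     1,433.3095     2,866.6191
  3     1,500.00     1,401.0846     4,203.2538
  4     1,500.00     1,369.5842     5,478.3366
  5    51,500.00    45,965.1901   229,825.9504
  Σ                 51,635.4440   243,840.4356
Price P = Σ PV = 51,635.4440.
Macaulay duration = Σ(t·PV) / P = 243,840.4356 / 51,635.4440 = 4.72235 years.

4.722 years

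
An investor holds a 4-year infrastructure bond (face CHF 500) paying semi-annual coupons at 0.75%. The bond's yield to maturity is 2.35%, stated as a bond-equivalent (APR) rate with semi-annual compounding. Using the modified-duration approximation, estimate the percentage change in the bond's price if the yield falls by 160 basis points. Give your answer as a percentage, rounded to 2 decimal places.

Periodic yield y = 0.01175. Modified duration first:
  t   CF        PV=CF/(1+0.01175)^t    t·PV
  1        1.875         1.8532         1.8532
  2        1.875         1.8317         3.6634
  3        1.875         1.8104         5.4313
  4        1.875         1.7894         7.1576
  5        1.875         1.7686         8.8431
  6        1.875         1.7481        10.4885
  7        1.875         1.7278        12.0945
  8      501.875       457.0986     3,656.7885
  Σ                    469.6278     3,706.3201
P = 469.6278; D_Mac = 7.89204 half-year periods = 3.94602 yrs; D_mod = 3.94602/(1+0.01175) = 3.90019 yrs.
ΔP/P ≈ -D_mod · Δy = -3.90019 × (-0.016) = +0.062403 = +6.2403%.

+6.24%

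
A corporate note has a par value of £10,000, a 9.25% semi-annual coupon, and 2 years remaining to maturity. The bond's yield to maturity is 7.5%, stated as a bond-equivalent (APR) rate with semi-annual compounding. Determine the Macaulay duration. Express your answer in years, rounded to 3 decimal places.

Periodic yield y = 0.0375. Discount each cash flow and weight by its period:
  t   CF        PV=CF/(1+0.0375)^t    t·PV
  1       462.50       445.7831       445.7831
  2       462.50       429.6705       859.3410
  3       462.50       414.1402     1,242.4207
  4    10,462.50     9,029.9023    36,119.6090
  Σ                 10,319.4961    38,667.1538
Price P = Σ PV = 10,319.4961.
Macaulay duration = Σ(t·PV) / P = 38,667.1538 / 10,319.4961 = 3.74700 half-year periods.
In years: 3.74700 / 2 = 1.87350 years.

1.874 years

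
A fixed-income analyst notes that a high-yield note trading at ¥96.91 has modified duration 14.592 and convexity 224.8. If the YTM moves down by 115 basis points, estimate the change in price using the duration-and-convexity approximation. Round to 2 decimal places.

Duration effect: -D_mod·Δy = -14.592 × (-0.0115) = +0.167808
Convexity effect: ½·C·(Δy)² = 0.5 × 224.8 × (-0.0115)² = +0.0148649
ΔP/P ≈ +0.167808 + 0.0148649 = +0.1826729
ΔP ≈ 96.91 × (+0.1826729) = +17.702830739.

+¥17.70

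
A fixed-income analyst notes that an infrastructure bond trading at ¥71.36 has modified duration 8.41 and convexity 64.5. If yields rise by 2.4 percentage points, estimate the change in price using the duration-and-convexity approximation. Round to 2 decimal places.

-¥13.08

Duration effect: -D_mod·Δy = -8.41 × (+0.024) = -0.201840
Convexity effect: ½·C·(Δy)² = 0.5 × 64.5 × (0.024)² = +0.0185760
ΔP/P ≈ -0.201840 + 0.0185760 = -0.183264
ΔP ≈ 71.36 × (-0.183264) = -13.07771904.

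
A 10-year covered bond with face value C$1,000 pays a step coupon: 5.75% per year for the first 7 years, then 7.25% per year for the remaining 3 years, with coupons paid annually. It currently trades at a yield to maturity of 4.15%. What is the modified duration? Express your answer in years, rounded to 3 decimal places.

7.723 years

Periodic yield y = 0.0415. First find Macaulay duration:
  t   CF        PV=CF/(1+0.0415)^t    t·PV
  1        57.50        55.2088        55.2088
  2        57.50        53.0090       106.0179
  3        57.50        50.8967       152.6902
  4        57.50        48.8687       195.4748
  5        57.50        46.9215       234.6073
  6        57.50        45.0518       270.3108
  7        57.50        43.2567       302.7966
  8        72.50        52.3677       418.9419
  9        72.50        50.2811       452.5297
  10    1,072.50       714.1749     7,141.7486
  Σ                  1,160.0368     9,330.3266
P = 1,160.0368; Macaulay duration = 9,330.3266 / 1,160.0368 = 8.04313 years.
Modified duration = D_Mac / (1 + y) = 8.04313 / 1.0415 = 7.72264 years.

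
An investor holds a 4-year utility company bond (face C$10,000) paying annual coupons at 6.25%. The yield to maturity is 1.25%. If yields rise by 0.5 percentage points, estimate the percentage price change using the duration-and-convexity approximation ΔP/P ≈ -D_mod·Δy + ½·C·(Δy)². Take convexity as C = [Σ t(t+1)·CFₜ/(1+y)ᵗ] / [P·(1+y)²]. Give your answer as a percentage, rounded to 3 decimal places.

-1.801%

With y = 0.0125:
  t   CF        PV=CF/(1+0.0125)^t    t·PV        t(t+1)·PV
  1       625.00       617.2840       617.2840       1,234.5679
  2       625.00       609.6632     1,219.3263       3,657.9790
  3       625.00       602.1365     1,806.4094       7,225.6375
  4    10,625.00    10,109.9454    40,439.7817     202,198.9085
  Σ                 11,939.0290    44,082.8013     214,317.0928
P = 11,939.0290; D_Mac = 3.69233 yrs; D_mod = 3.64674 yrs; C = 17.51047.
Duration effect: -3.64674 × (+0.005) = -0.018234
Convexity effect: 0.5 × 17.51047 × (0.005)² = +0.0002189
ΔP/P ≈ -0.018234 + 0.0002189 = -0.018015 = -1.8015%.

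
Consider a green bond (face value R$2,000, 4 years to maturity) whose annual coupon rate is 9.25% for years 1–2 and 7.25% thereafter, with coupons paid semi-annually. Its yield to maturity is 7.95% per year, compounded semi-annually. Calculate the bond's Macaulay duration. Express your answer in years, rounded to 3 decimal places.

3.454 years

Periodic yield y = 0.03975. Discount each cash flow and weight by its period:
  t   CF        PV=CF/(1+0.03975)^t    t·PV
  1        92.50        88.9637        88.9637
  2        92.50        85.5626       171.1252
  3        92.50        82.2915       246.8745
  4        92.50        79.1455       316.5818
  5        72.50        59.6614       298.3069
  6        72.50        57.3805       344.2831
  7        72.50        55.1868       386.3079
  8     2,072.50     1,517.2708    12,138.1666
  Σ                  2,025.4628    13,990.6097
Price P = Σ PV = 2,025.4628.
Macaulay duration = Σ(t·PV) / P = 13,990.6097 / 2,025.4628 = 6.90736 half-year periods.
In years: 6.90736 / 2 = 3.45368 years.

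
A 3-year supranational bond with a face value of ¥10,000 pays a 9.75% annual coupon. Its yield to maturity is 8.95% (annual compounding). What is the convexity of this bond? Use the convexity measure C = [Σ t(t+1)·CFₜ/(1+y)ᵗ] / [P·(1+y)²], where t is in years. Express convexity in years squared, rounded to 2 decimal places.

With y = 0.0895:
  t   CF        PV=CF/(1+0.0895)^t    t·PV        t(t+1)·PV
  1       975.00       894.9059       894.9059       1,789.8118
  2       975.00       821.3914     1,642.7828       4,928.3483
  3    10,975.00     8,486.3869    25,459.1606     101,836.6422
  Σ                 10,202.6842    27,996.8493     108,554.8024
P = 10,202.6842.
Convexity = Σ t(t+1)·PV / [P·(1+y)²] = 108,554.8024 / (10,202.6842 × 1.187010) = 8.96355.

8.96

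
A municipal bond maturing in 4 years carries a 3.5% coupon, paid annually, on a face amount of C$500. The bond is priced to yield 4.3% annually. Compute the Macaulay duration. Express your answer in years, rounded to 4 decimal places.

Periodic yield y = 0.043. Discount each cash flow and weight by its year:
  t   CF        PV=CF/(1+0.043)^t    t·PV
  1        17.50        16.7785        16.7785
  2        17.50        16.0868        32.1736
  3        17.50        15.4236        46.2707
  4       517.50       437.2936     1,749.1744
  Σ                    485.5825     1,844.3972
Price P = Σ PV = 485.5825.
Macaulay duration = Σ(t·PV) / P = 1,844.3972 / 485.5825 = 3.79832 years.

3.7983 years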